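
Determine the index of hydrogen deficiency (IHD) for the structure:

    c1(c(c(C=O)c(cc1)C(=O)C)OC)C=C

Molecular formula from the SMILES: C12H12O3.
DoU = (2C + 2 + N − H − X)/2 = (2·12 + 2 + 0 − 12 − 0)/2 = 14/2 = 7.
(Structurally: 1 ring(s) + 6 π bond(s) = 7.)

7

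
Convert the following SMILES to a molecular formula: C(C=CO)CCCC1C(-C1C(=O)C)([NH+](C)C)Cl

Heavy atoms from the SMILES: 13 C, 1 Cl, 1 N, 2 O.
Implicit hydrogens by atom environment:
  4 × C: 2 H each → 8
  4 × C: 1 H each → 4
  3 × C: 3 H each → 9
  2 × C: no H
  1 × Cl: no H
  1 × N (charge +1): 1 H
  1 × O: 1 H
  1 × O: no H
  Total hydrogens = 23.
Net charge +1.
Molecular formula: C13H23ClNO2+

C13H23ClNO2+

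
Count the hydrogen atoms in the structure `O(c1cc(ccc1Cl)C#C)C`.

Hydrogens are implicit in SMILES; fill each atom to its normal valence:
  3 × C (aromatic): 1 H each → 3
  3 × C (aromatic): no H
  1 × C: 3 H
  1 × C: 1 H
  1 × C: no H
  1 × Cl: no H
  1 × O: no H
  Total hydrogens = 7.

7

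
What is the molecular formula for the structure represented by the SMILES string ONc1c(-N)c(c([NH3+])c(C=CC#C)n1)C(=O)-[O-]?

C10H10N4O3

Heavy atoms from the SMILES: 10 C, 4 N, 3 O.
Implicit hydrogens by atom environment:
  5 × C (aromatic): no H
  3 × C: 1 H each → 3
  2 × C: no H
  1 × N (charge +1): 3 H
  1 × N: 2 H
  1 × N: 1 H
  1 × N (aromatic): no H
  1 × O: 1 H
  1 × O: no H
  1 × O (charge -1): no H
  Total hydrogens = 10.
Molecular formula: C10H10N4O3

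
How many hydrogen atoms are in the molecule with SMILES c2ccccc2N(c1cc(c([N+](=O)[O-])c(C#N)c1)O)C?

11

Hydrogens are implicit in SMILES; fill each atom to its normal valence:
  7 × C (aromatic): 1 H each → 7
  5 × C (aromatic): no H
  2 × N: no H
  1 × C: 3 H
  1 × C: no H
  1 × N (charge +1): no H
  1 × O: 1 H
  1 × O: no H
  1 × O (charge -1): no H
  Total hydrogens = 11.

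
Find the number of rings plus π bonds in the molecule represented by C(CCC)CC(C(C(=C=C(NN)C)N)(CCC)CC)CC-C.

2

Molecular formula from the SMILES: C19H39N3.
DoU = (2C + 2 + N − H − X)/2 = (2·19 + 2 + 3 − 39 − 0)/2 = 4/2 = 2.
(Structurally: 0 ring(s) + 2 π bond(s) = 2.)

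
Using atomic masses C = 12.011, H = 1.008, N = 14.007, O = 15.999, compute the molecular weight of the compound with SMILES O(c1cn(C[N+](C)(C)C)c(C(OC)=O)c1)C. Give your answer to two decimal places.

227.28

Molecular formula: C11H19N2O3+.
M = 11×12.011 + 19×1.008 + 2×14.007 + 3×15.999 = 227.28 g/mol.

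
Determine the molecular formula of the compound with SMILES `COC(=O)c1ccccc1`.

Heavy atoms from the SMILES: 8 C, 2 O.
Implicit hydrogens by atom environment:
  5 × C (aromatic): 1 H each → 5
  2 × O: no H
  1 × C: 3 H
  1 × C (aromatic): no H
  1 × C: no H
  Total hydrogens = 8.
Molecular formula: C8H8O2

C8H8O2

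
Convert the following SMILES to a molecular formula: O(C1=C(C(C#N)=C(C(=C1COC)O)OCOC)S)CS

Heavy atoms from the SMILES: 12 C, 1 N, 5 O, 2 S.
Implicit hydrogens by atom environment:
  6 × C (aromatic): no H
  4 × O: no H
  3 × C: 2 H each → 6
  2 × C: 3 H each → 6
  2 × S: 1 H each → 2
  1 × C: no H
  1 × N: no H
  1 × O: 1 H
  Total hydrogens = 15.
Molecular formula: C12H15NO5S2

C12H15NO5S2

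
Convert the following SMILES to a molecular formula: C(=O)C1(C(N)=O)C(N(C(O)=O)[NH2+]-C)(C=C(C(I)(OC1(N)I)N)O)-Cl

C10H15ClI2N5O6+

Heavy atoms from the SMILES: 10 C, 1 Cl, 2 I, 5 N, 6 O.
Implicit hydrogens by atom environment:
  7 × C: no H
  4 × O: no H
  3 × N: 2 H each → 6
  2 × C: 1 H each → 2
  2 × I: no H
  2 × O: 1 H each → 2
  1 × C: 3 H
  1 × Cl: no H
  1 × N (charge +1): 2 H
  1 × N: no H
  Total hydrogens = 15.
Net charge +1.
Molecular formula: C10H15ClI2N5O6+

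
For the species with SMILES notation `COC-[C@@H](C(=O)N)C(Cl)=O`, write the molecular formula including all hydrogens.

Heavy atoms from the SMILES: 5 C, 1 Cl, 1 N, 3 O.
Implicit hydrogens by atom environment:
  3 × O: no H
  2 × C: no H
  1 × C: 3 H
  1 × C: 2 H
  1 × C: 1 H
  1 × Cl: no H
  1 × N: 2 H
  Total hydrogens = 8.
Molecular formula: C5H8ClNO3

C5H8ClNO3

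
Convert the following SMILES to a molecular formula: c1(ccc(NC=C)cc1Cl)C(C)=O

Heavy atoms from the SMILES: 10 C, 1 Cl, 1 N, 1 O.
Implicit hydrogens by atom environment:
  3 × C (aromatic): 1 H each → 3
  3 × C (aromatic): no H
  1 × C: 3 H
  1 × C: 2 H
  1 × C: 1 H
  1 × C: no H
  1 × Cl: no H
  1 × N: 1 H
  1 × O: no H
  Total hydrogens = 10.
Molecular formula: C10H10ClNO

C10H10ClNO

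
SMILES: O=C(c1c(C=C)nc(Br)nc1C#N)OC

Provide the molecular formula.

Heavy atoms from the SMILES: 1 Br, 9 C, 3 N, 2 O.
Implicit hydrogens by atom environment:
  4 × C (aromatic): no H
  2 × C: no H
  2 × N (aromatic): no H
  2 × O: no H
  1 × Br: no H
  1 × C: 3 H
  1 × C: 2 H
  1 × C: 1 H
  1 × N: no H
  Total hydrogens = 6.
Molecular formula: C9H6BrN3O2

C9H6BrN3O2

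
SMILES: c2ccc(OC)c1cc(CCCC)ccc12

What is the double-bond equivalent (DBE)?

Molecular formula from the SMILES: C15H18O.
DoU = (2C + 2 + N − H − X)/2 = (2·15 + 2 + 0 − 18 − 0)/2 = 14/2 = 7.
(Structurally: 2 ring(s) + 5 π bond(s) = 7.)

7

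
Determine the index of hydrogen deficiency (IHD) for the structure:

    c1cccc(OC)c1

4

Molecular formula from the SMILES: C7H8O.
DoU = (2C + 2 + N − H − X)/2 = (2·7 + 2 + 0 − 8 − 0)/2 = 8/2 = 4.
(Structurally: 1 ring(s) + 3 π bond(s) = 4.)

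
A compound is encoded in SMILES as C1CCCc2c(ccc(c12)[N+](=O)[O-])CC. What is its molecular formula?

C12H15NO2

Heavy atoms from the SMILES: 12 C, 1 N, 2 O.
Implicit hydrogens by atom environment:
  5 × C: 2 H each → 10
  4 × C (aromatic): no H
  2 × C (aromatic): 1 H each → 2
  1 × C: 3 H
  1 × N (charge +1): no H
  1 × O: no H
  1 × O (charge -1): no H
  Total hydrogens = 15.
Molecular formula: C12H15NO2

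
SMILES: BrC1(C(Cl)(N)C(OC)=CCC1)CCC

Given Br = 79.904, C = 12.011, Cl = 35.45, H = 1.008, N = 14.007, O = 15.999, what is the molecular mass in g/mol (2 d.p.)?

282.61

Molecular formula: C10H17BrClNO.
M = 1×79.904 + 10×12.011 + 1×35.45 + 17×1.008 + 1×14.007 + 1×15.999 = 282.61 g/mol.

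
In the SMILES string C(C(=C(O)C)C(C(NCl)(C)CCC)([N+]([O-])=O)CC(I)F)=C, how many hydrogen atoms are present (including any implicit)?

Hydrogens are implicit in SMILES; fill each atom to its normal valence:
  4 × C: 2 H each → 8
  4 × C: no H
  3 × C: 3 H each → 9
  2 × C: 1 H each → 2
  1 × Cl: no H
  1 × F: no H
  1 × I: no H
  1 × N: 1 H
  1 × N (charge +1): no H
  1 × O: 1 H
  1 × O: no H
  1 × O (charge -1): no H
  Total hydrogens = 21.

21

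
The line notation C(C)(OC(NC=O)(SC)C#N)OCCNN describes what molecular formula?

Heavy atoms from the SMILES: 8 C, 4 N, 3 O, 1 S.
Implicit hydrogens by atom environment:
  3 × O: no H
  2 × C: 3 H each → 6
  2 × C: 2 H each → 4
  2 × C: 1 H each → 2
  2 × C: no H
  2 × N: 1 H each → 2
  1 × N: 2 H
  1 × N: no H
  1 × S: no H
  Total hydrogens = 16.
Molecular formula: C8H16N4O3S

C8H16N4O3S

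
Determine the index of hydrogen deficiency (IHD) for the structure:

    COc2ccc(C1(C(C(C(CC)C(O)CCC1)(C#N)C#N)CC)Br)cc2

Molecular formula from the SMILES: C21H27BrN2O2.
DoU = (2C + 2 + N − H − X)/2 = (2·21 + 2 + 2 − 27 − 1)/2 = 18/2 = 9.
(Structurally: 2 ring(s) + 7 π bond(s) = 9.)

9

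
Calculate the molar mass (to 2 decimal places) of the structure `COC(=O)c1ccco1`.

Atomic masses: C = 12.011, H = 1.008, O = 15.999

Molecular formula: C6H6O3.
M = 6×12.011 + 6×1.008 + 3×15.999 = 126.11 g/mol.

126.11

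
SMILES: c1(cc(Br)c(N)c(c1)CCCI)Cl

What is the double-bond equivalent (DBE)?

Molecular formula from the SMILES: C9H10BrClIN.
DoU = (2C + 2 + N − H − X)/2 = (2·9 + 2 + 1 − 10 − 3)/2 = 8/2 = 4.
(Structurally: 1 ring(s) + 3 π bond(s) = 4.)

4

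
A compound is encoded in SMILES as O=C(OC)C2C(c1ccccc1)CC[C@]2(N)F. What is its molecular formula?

C13H16FNO2

Heavy atoms from the SMILES: 13 C, 1 F, 1 N, 2 O.
Implicit hydrogens by atom environment:
  5 × C (aromatic): 1 H each → 5
  2 × C: 2 H each → 4
  2 × C: 1 H each → 2
  2 × C: no H
  2 × O: no H
  1 × C: 3 H
  1 × C (aromatic): no H
  1 × F: no H
  1 × N: 2 H
  Total hydrogens = 16.
Molecular formula: C13H16FNO2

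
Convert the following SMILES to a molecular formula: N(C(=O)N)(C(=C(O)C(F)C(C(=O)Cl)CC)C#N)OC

C10H13ClFN3O4

Heavy atoms from the SMILES: 10 C, 1 Cl, 1 F, 3 N, 4 O.
Implicit hydrogens by atom environment:
  5 × C: no H
  3 × O: no H
  2 × C: 3 H each → 6
  2 × C: 1 H each → 2
  2 × N: no H
  1 × C: 2 H
  1 × Cl: no H
  1 × F: no H
  1 × N: 2 H
  1 × O: 1 H
  Total hydrogens = 13.
Molecular formula: C10H13ClFN3O4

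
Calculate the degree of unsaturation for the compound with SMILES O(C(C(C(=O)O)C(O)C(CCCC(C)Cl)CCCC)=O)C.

2

Molecular formula from the SMILES: C15H27ClO5.
DoU = (2C + 2 + N − H − X)/2 = (2·15 + 2 + 0 − 27 − 1)/2 = 4/2 = 2.
(Structurally: 0 ring(s) + 2 π bond(s) = 2.)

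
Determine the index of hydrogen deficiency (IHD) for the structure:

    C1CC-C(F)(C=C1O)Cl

2

Molecular formula from the SMILES: C6H8ClFO.
DoU = (2C + 2 + N − H − X)/2 = (2·6 + 2 + 0 − 8 − 2)/2 = 4/2 = 2.
(Structurally: 1 ring(s) + 1 π bond(s) = 2.)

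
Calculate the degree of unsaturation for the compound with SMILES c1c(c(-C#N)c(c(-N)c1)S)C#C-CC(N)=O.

Molecular formula from the SMILES: C11H9N3OS.
DoU = (2C + 2 + N − H − X)/2 = (2·11 + 2 + 3 − 9 − 0)/2 = 18/2 = 9.
(Structurally: 1 ring(s) + 8 π bond(s) = 9.)

9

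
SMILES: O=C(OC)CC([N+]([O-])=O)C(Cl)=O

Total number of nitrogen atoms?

1

The symbol for nitrogen appears 1 time in the SMILES.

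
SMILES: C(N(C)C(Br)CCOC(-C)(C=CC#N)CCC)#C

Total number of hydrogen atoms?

21

Hydrogens are implicit in SMILES; fill each atom to its normal valence:
  4 × C: 2 H each → 8
  4 × C: 1 H each → 4
  3 × C: 3 H each → 9
  3 × C: no H
  2 × N: no H
  1 × Br: no H
  1 × O: no H
  Total hydrogens = 21.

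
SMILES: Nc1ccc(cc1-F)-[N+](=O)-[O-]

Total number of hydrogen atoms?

Hydrogens are implicit in SMILES; fill each atom to its normal valence:
  3 × C (aromatic): 1 H each → 3
  3 × C (aromatic): no H
  1 × F: no H
  1 × N: 2 H
  1 × N (charge +1): no H
  1 × O: no H
  1 × O (charge -1): no H
  Total hydrogens = 5.

5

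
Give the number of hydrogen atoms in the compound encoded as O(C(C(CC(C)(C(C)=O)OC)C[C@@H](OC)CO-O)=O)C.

24

Hydrogens are implicit in SMILES; fill each atom to its normal valence:
  6 × O: no H
  5 × C: 3 H each → 15
  3 × C: 2 H each → 6
  3 × C: no H
  2 × C: 1 H each → 2
  1 × O: 1 H
  Total hydrogens = 24.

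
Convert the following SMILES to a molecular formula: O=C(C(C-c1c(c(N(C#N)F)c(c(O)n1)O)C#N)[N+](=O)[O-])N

Heavy atoms from the SMILES: 10 C, 1 F, 6 N, 5 O.
Implicit hydrogens by atom environment:
  5 × C (aromatic): no H
  3 × C: no H
  3 × N: no H
  2 × O: 1 H each → 2
  2 × O: no H
  1 × C: 2 H
  1 × C: 1 H
  1 × F: no H
  1 × N: 2 H
  1 × N (aromatic): no H
  1 × N (charge +1): no H
  1 × O (charge -1): no H
  Total hydrogens = 7.
Molecular formula: C10H7FN6O5

C10H7FN6O5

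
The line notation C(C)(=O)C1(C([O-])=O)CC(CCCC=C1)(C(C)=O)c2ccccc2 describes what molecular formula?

C19H21O4-

Heavy atoms from the SMILES: 19 C, 4 O.
Implicit hydrogens by atom environment:
  5 × C (aromatic): 1 H each → 5
  5 × C: no H
  4 × C: 2 H each → 8
  3 × O: no H
  2 × C: 3 H each → 6
  2 × C: 1 H each → 2
  1 × C (aromatic): no H
  1 × O (charge -1): no H
  Total hydrogens = 21.
Net charge -1.
Molecular formula: C19H21O4-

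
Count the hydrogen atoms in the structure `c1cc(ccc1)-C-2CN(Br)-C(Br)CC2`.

13

Hydrogens are implicit in SMILES; fill each atom to its normal valence:
  5 × C (aromatic): 1 H each → 5
  3 × C: 2 H each → 6
  2 × Br: no H
  2 × C: 1 H each → 2
  1 × C (aromatic): no H
  1 × N: no H
  Total hydrogens = 13.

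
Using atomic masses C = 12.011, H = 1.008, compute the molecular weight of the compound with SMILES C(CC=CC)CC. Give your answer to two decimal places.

Molecular formula: C7H14.
M = 7×12.011 + 14×1.008 = 98.19 g/mol.

98.19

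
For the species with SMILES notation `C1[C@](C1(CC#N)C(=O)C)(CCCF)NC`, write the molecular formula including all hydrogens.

Heavy atoms from the SMILES: 11 C, 1 F, 2 N, 1 O.
Implicit hydrogens by atom environment:
  5 × C: 2 H each → 10
  4 × C: no H
  2 × C: 3 H each → 6
  1 × F: no H
  1 × N: 1 H
  1 × N: no H
  1 × O: no H
  Total hydrogens = 17.
Molecular formula: C11H17FN2O

C11H17FN2O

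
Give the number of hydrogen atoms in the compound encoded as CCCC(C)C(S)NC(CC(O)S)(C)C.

25

Hydrogens are implicit in SMILES; fill each atom to its normal valence:
  4 × C: 3 H each → 12
  3 × C: 2 H each → 6
  3 × C: 1 H each → 3
  2 × S: 1 H each → 2
  1 × C: no H
  1 × N: 1 H
  1 × O: 1 H
  Total hydrogens = 25.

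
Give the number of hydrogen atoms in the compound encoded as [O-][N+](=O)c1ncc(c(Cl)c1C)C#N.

Hydrogens are implicit in SMILES; fill each atom to its normal valence:
  4 × C (aromatic): no H
  1 × C: 3 H
  1 × C (aromatic): 1 H
  1 × C: no H
  1 × Cl: no H
  1 × N (aromatic): no H
  1 × N: no H
  1 × N (charge +1): no H
  1 × O: no H
  1 × O (charge -1): no H
  Total hydrogens = 4.

4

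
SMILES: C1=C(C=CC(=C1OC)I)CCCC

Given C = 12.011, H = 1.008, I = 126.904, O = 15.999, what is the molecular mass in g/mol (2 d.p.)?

290.14

Molecular formula: C11H15IO.
M = 11×12.011 + 15×1.008 + 1×126.904 + 1×15.999 = 290.14 g/mol.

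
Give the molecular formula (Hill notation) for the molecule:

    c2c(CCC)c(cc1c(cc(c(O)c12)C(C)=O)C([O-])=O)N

C16H16NO4-

Heavy atoms from the SMILES: 16 C, 1 N, 4 O.
Implicit hydrogens by atom environment:
  7 × C (aromatic): no H
  3 × C (aromatic): 1 H each → 3
  2 × C: 3 H each → 6
  2 × C: 2 H each → 4
  2 × C: no H
  2 × O: no H
  1 × N: 2 H
  1 × O: 1 H
  1 × O (charge -1): no H
  Total hydrogens = 16.
Net charge -1.
Molecular formula: C16H16NO4-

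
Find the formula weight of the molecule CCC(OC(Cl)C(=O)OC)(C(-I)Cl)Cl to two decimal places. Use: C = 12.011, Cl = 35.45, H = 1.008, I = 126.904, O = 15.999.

Molecular formula: C7H10Cl3IO3.
M = 7×12.011 + 3×35.45 + 10×1.008 + 1×126.904 + 3×15.999 = 375.41 g/mol.

375.41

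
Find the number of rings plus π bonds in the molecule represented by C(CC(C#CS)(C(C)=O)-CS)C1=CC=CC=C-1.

Molecular formula from the SMILES: C14H16OS2.
DoU = (2C + 2 + N − H − X)/2 = (2·14 + 2 + 0 − 16 − 0)/2 = 14/2 = 7.
(Structurally: 1 ring(s) + 6 π bond(s) = 7.)

7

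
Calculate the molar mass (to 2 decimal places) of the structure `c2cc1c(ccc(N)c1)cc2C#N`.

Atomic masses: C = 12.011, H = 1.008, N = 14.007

Molecular formula: C11H8N2.
M = 11×12.011 + 8×1.008 + 2×14.007 = 168.20 g/mol.

168.20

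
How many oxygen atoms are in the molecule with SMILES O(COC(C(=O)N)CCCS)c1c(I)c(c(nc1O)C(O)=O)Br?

6

The symbol for oxygen appears 6 times in the SMILES.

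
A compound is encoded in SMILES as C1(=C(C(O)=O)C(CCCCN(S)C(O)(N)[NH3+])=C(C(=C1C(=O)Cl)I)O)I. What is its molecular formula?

Heavy atoms from the SMILES: 13 C, 1 Cl, 2 I, 3 N, 5 O, 1 S.
Implicit hydrogens by atom environment:
  6 × C (aromatic): no H
  4 × C: 2 H each → 8
  3 × C: no H
  3 × O: 1 H each → 3
  2 × I: no H
  2 × O: no H
  1 × Cl: no H
  1 × N (charge +1): 3 H
  1 × N: 2 H
  1 × N: no H
  1 × S: 1 H
  Total hydrogens = 17.
Net charge +1.
Molecular formula: C13H17ClI2N3O5S+

C13H17ClI2N3O5S+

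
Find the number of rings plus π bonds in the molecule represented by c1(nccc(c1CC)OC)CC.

Molecular formula from the SMILES: C10H15NO.
DoU = (2C + 2 + N − H − X)/2 = (2·10 + 2 + 1 − 15 − 0)/2 = 8/2 = 4.
(Structurally: 1 ring(s) + 3 π bond(s) = 4.)

4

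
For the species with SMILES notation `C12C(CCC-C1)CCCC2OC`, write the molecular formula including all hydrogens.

C11H20O

Heavy atoms from the SMILES: 11 C, 1 O.
Implicit hydrogens by atom environment:
  7 × C: 2 H each → 14
  3 × C: 1 H each → 3
  1 × C: 3 H
  1 × O: no H
  Total hydrogens = 20.
Molecular formula: C11H20O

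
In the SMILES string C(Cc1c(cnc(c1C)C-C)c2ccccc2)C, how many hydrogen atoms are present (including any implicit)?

21

Hydrogens are implicit in SMILES; fill each atom to its normal valence:
  6 × C (aromatic): 1 H each → 6
  5 × C (aromatic): no H
  3 × C: 3 H each → 9
  3 × C: 2 H each → 6
  1 × N (aromatic): no H
  Total hydrogens = 21.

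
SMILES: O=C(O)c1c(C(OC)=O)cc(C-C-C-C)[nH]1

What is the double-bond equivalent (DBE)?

Molecular formula from the SMILES: C11H15NO4.
DoU = (2C + 2 + N − H − X)/2 = (2·11 + 2 + 1 − 15 − 0)/2 = 10/2 = 5.
(Structurally: 1 ring(s) + 4 π bond(s) = 5.)

5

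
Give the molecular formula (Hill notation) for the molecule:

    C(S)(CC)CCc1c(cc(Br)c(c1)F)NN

C11H16BrFN2S

Heavy atoms from the SMILES: 1 Br, 11 C, 1 F, 2 N, 1 S.
Implicit hydrogens by atom environment:
  4 × C (aromatic): no H
  3 × C: 2 H each → 6
  2 × C (aromatic): 1 H each → 2
  1 × Br: no H
  1 × C: 3 H
  1 × C: 1 H
  1 × F: no H
  1 × N: 2 H
  1 × N: 1 H
  1 × S: 1 H
  Total hydrogens = 16.
Molecular formula: C11H16BrFN2S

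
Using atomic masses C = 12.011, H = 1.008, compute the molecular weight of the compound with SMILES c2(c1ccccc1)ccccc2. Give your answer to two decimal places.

Molecular formula: C12H10.
M = 12×12.011 + 10×1.008 = 154.21 g/mol.

154.21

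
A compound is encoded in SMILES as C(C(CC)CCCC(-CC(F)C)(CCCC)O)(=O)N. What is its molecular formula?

C15H30FNO2

Heavy atoms from the SMILES: 15 C, 1 F, 1 N, 2 O.
Implicit hydrogens by atom environment:
  8 × C: 2 H each → 16
  3 × C: 3 H each → 9
  2 × C: 1 H each → 2
  2 × C: no H
  1 × F: no H
  1 × N: 2 H
  1 × O: 1 H
  1 × O: no H
  Total hydrogens = 30.
Molecular formula: C15H30FNO2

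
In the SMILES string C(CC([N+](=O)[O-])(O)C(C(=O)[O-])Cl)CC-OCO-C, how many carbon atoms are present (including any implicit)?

The symbol for carbon appears 9 times in the SMILES. (Cl is a single chlorine, not C + l.)

9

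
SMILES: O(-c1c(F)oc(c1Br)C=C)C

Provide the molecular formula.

Heavy atoms from the SMILES: 1 Br, 7 C, 1 F, 2 O.
Implicit hydrogens by atom environment:
  4 × C (aromatic): no H
  1 × Br: no H
  1 × C: 3 H
  1 × C: 2 H
  1 × C: 1 H
  1 × F: no H
  1 × O (aromatic): no H
  1 × O: no H
  Total hydrogens = 6.
Molecular formula: C7H6BrFO2

C7H6BrFO2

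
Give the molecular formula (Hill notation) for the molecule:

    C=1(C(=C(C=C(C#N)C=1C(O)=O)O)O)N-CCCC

C12H14N2O4

Heavy atoms from the SMILES: 12 C, 2 N, 4 O.
Implicit hydrogens by atom environment:
  5 × C (aromatic): no H
  3 × C: 2 H each → 6
  3 × O: 1 H each → 3
  2 × C: no H
  1 × C: 3 H
  1 × C (aromatic): 1 H
  1 × N: 1 H
  1 × N: no H
  1 × O: no H
  Total hydrogens = 14.
Molecular formula: C12H14N2O4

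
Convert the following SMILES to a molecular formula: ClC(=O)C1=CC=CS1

Heavy atoms from the SMILES: 5 C, 1 Cl, 1 O, 1 S.
Implicit hydrogens by atom environment:
  3 × C (aromatic): 1 H each → 3
  1 × C (aromatic): no H
  1 × C: no H
  1 × Cl: no H
  1 × O: no H
  1 × S (aromatic): no H
  Total hydrogens = 3.
Molecular formula: C5H3ClOS

C5H3ClOS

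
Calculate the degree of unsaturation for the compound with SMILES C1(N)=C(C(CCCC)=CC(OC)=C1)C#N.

Molecular formula from the SMILES: C12H16N2O.
DoU = (2C + 2 + N − H − X)/2 = (2·12 + 2 + 2 − 16 − 0)/2 = 12/2 = 6.
(Structurally: 1 ring(s) + 5 π bond(s) = 6.)

6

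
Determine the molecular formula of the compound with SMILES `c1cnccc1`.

C5H5N

Heavy atoms from the SMILES: 5 C, 1 N.
Implicit hydrogens by atom environment:
  5 × C (aromatic): 1 H each → 5
  1 × N (aromatic): no H
  Total hydrogens = 5.
Molecular formula: C5H5N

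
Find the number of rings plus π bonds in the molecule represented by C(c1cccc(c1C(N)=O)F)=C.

Molecular formula from the SMILES: C9H8FNO.
DoU = (2C + 2 + N − H − X)/2 = (2·9 + 2 + 1 − 8 − 1)/2 = 12/2 = 6.
(Structurally: 1 ring(s) + 5 π bond(s) = 6.)

6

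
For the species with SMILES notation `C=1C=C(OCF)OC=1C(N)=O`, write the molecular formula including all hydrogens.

C6H6FNO3

Heavy atoms from the SMILES: 6 C, 1 F, 1 N, 3 O.
Implicit hydrogens by atom environment:
  2 × C (aromatic): 1 H each → 2
  2 × C (aromatic): no H
  2 × O: no H
  1 × C: 2 H
  1 × C: no H
  1 × F: no H
  1 × N: 2 H
  1 × O (aromatic): no H
  Total hydrogens = 6.
Molecular formula: C6H6FNO3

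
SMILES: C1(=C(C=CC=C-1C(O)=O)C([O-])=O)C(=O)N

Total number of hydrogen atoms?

Hydrogens are implicit in SMILES; fill each atom to its normal valence:
  3 × C (aromatic): 1 H each → 3
  3 × C (aromatic): no H
  3 × C: no H
  3 × O: no H
  1 × N: 2 H
  1 × O: 1 H
  1 × O (charge -1): no H
  Total hydrogens = 6.

6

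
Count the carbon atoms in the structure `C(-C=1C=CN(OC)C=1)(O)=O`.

The symbol for carbon appears 6 times in the SMILES.

6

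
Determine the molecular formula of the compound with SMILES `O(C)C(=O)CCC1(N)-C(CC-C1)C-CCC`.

C13H25NO2

Heavy atoms from the SMILES: 13 C, 1 N, 2 O.
Implicit hydrogens by atom environment:
  8 × C: 2 H each → 16
  2 × C: 3 H each → 6
  2 × C: no H
  2 × O: no H
  1 × C: 1 H
  1 × N: 2 H
  Total hydrogens = 25.
Molecular formula: C13H25NO2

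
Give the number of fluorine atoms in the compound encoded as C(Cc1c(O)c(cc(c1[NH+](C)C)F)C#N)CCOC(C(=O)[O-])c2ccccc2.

The symbol for fluorine appears 1 time in the SMILES.

1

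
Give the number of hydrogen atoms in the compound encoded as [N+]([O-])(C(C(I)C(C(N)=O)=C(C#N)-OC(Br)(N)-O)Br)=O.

7

Hydrogens are implicit in SMILES; fill each atom to its normal valence:
  5 × C: no H
  3 × O: no H
  2 × Br: no H
  2 × C: 1 H each → 2
  2 × N: 2 H each → 4
  1 × I: no H
  1 × N: no H
  1 × N (charge +1): no H
  1 × O: 1 H
  1 × O (charge -1): no H
  Total hydrogens = 7.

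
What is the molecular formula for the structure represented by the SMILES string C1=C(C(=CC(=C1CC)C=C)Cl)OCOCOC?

Heavy atoms from the SMILES: 13 C, 1 Cl, 3 O.
Implicit hydrogens by atom environment:
  4 × C: 2 H each → 8
  4 × C (aromatic): no H
  3 × O: no H
  2 × C: 3 H each → 6
  2 × C (aromatic): 1 H each → 2
  1 × C: 1 H
  1 × Cl: no H
  Total hydrogens = 17.
Molecular formula: C13H17ClO3

C13H17ClO3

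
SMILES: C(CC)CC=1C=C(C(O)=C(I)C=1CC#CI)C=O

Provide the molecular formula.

C14H14I2O2

Heavy atoms from the SMILES: 14 C, 2 I, 2 O.
Implicit hydrogens by atom environment:
  5 × C (aromatic): no H
  4 × C: 2 H each → 8
  2 × C: no H
  2 × I: no H
  1 × C: 3 H
  1 × C (aromatic): 1 H
  1 × C: 1 H
  1 × O: 1 H
  1 × O: no H
  Total hydrogens = 14.
Molecular formula: C14H14I2O2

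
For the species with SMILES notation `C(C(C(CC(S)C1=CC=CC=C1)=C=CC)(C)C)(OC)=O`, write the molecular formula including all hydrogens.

Heavy atoms from the SMILES: 17 C, 2 O, 1 S.
Implicit hydrogens by atom environment:
  5 × C (aromatic): 1 H each → 5
  4 × C: 3 H each → 12
  4 × C: no H
  2 × C: 1 H each → 2
  2 × O: no H
  1 × C: 2 H
  1 × C (aromatic): no H
  1 × S: 1 H
  Total hydrogens = 22.
Molecular formula: C17H22O2S

C17H22O2S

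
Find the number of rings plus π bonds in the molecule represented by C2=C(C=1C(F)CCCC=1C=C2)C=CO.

6

Molecular formula from the SMILES: C12H13FO.
DoU = (2C + 2 + N − H − X)/2 = (2·12 + 2 + 0 − 13 − 1)/2 = 12/2 = 6.
(Structurally: 2 ring(s) + 4 π bond(s) = 6.)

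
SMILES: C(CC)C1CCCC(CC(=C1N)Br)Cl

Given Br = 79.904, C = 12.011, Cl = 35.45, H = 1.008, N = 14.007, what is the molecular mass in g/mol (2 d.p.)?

Molecular formula: C11H19BrClN.
M = 1×79.904 + 11×12.011 + 1×35.45 + 19×1.008 + 1×14.007 = 280.63 g/mol.

280.63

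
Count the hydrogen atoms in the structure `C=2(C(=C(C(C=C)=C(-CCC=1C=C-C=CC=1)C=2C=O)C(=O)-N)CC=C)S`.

21

Hydrogens are implicit in SMILES; fill each atom to its normal valence:
  7 × C (aromatic): no H
  5 × C: 2 H each → 10
  5 × C (aromatic): 1 H each → 5
  3 × C: 1 H each → 3
  2 × O: no H
  1 × C: no H
  1 × N: 2 H
  1 × S: 1 H
  Total hydrogens = 21.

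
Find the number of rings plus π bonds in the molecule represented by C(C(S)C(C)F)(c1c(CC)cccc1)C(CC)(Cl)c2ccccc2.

8

Molecular formula from the SMILES: C21H26ClFS.
DoU = (2C + 2 + N − H − X)/2 = (2·21 + 2 + 0 − 26 − 2)/2 = 16/2 = 8.
(Structurally: 2 ring(s) + 6 π bond(s) = 8.)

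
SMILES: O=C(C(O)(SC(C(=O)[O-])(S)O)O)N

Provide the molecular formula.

C4H6NO6S2-

Heavy atoms from the SMILES: 4 C, 1 N, 6 O, 2 S.
Implicit hydrogens by atom environment:
  4 × C: no H
  3 × O: 1 H each → 3
  2 × O: no H
  1 × N: 2 H
  1 × O (charge -1): no H
  1 × S: 1 H
  1 × S: no H
  Total hydrogens = 6.
Net charge -1.
Molecular formula: C4H6NO6S2-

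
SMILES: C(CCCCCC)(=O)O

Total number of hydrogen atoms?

14

Hydrogens are implicit in SMILES; fill each atom to its normal valence:
  5 × C: 2 H each → 10
  1 × C: 3 H
  1 × C: no H
  1 × O: 1 H
  1 × O: no H
  Total hydrogens = 14.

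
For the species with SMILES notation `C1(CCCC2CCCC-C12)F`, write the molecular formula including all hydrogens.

Heavy atoms from the SMILES: 10 C, 1 F.
Implicit hydrogens by atom environment:
  7 × C: 2 H each → 14
  3 × C: 1 H each → 3
  1 × F: no H
  Total hydrogens = 17.
Molecular formula: C10H17F

C10H17F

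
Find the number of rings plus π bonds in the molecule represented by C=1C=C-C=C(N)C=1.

4

Molecular formula from the SMILES: C6H7N.
DoU = (2C + 2 + N − H − X)/2 = (2·6 + 2 + 1 − 7 − 0)/2 = 8/2 = 4.
(Structurally: 1 ring(s) + 3 π bond(s) = 4.)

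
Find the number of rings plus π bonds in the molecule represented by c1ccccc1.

Molecular formula from the SMILES: C6H6.
DoU = (2C + 2 + N − H − X)/2 = (2·6 + 2 + 0 − 6 − 0)/2 = 8/2 = 4.
(Structurally: 1 ring(s) + 3 π bond(s) = 4.)

4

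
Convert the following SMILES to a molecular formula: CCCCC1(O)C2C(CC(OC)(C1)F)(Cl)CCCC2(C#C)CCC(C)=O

C21H32ClFO3

Heavy atoms from the SMILES: 21 C, 1 Cl, 1 F, 3 O.
Implicit hydrogens by atom environment:
  10 × C: 2 H each → 20
  6 × C: no H
  3 × C: 3 H each → 9
  2 × C: 1 H each → 2
  2 × O: no H
  1 × Cl: no H
  1 × F: no H
  1 × O: 1 H
  Total hydrogens = 32.
Molecular formula: C21H32ClFO3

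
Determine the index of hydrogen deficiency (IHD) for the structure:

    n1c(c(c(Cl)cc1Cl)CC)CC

Molecular formula from the SMILES: C9H11Cl2N.
DoU = (2C + 2 + N − H − X)/2 = (2·9 + 2 + 1 − 11 − 2)/2 = 8/2 = 4.
(Structurally: 1 ring(s) + 3 π bond(s) = 4.)

4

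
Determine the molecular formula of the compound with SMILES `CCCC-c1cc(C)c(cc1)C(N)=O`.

C12H17NO

Heavy atoms from the SMILES: 12 C, 1 N, 1 O.
Implicit hydrogens by atom environment:
  3 × C: 2 H each → 6
  3 × C (aromatic): 1 H each → 3
  3 × C (aromatic): no H
  2 × C: 3 H each → 6
  1 × C: no H
  1 × N: 2 H
  1 × O: no H
  Total hydrogens = 17.
Molecular formula: C12H17NO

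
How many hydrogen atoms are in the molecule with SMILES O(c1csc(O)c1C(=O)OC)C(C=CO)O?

10

Hydrogens are implicit in SMILES; fill each atom to its normal valence:
  3 × C: 1 H each → 3
  3 × C (aromatic): no H
  3 × O: 1 H each → 3
  3 × O: no H
  1 × C: 3 H
  1 × C (aromatic): 1 H
  1 × C: no H
  1 × S (aromatic): no H
  Total hydrogens = 10.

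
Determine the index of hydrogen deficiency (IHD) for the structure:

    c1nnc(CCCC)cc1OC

Molecular formula from the SMILES: C9H14N2O.
DoU = (2C + 2 + N − H − X)/2 = (2·9 + 2 + 2 − 14 − 0)/2 = 8/2 = 4.
(Structurally: 1 ring(s) + 3 π bond(s) = 4.)

4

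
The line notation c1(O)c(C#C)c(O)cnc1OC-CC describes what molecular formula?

C10H11NO3

Heavy atoms from the SMILES: 10 C, 1 N, 3 O.
Implicit hydrogens by atom environment:
  4 × C (aromatic): no H
  2 × C: 2 H each → 4
  2 × O: 1 H each → 2
  1 × C: 3 H
  1 × C (aromatic): 1 H
  1 × C: 1 H
  1 × C: no H
  1 × N (aromatic): no H
  1 × O: no H
  Total hydrogens = 11.
Molecular formula: C10H11NO3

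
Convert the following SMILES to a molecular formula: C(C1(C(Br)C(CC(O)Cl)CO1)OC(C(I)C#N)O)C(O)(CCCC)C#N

Heavy atoms from the SMILES: 1 Br, 16 C, 1 Cl, 1 I, 2 N, 5 O.
Implicit hydrogens by atom environment:
  6 × C: 2 H each → 12
  5 × C: 1 H each → 5
  4 × C: no H
  3 × O: 1 H each → 3
  2 × N: no H
  2 × O: no H
  1 × Br: no H
  1 × C: 3 H
  1 × Cl: no H
  1 × I: no H
  Total hydrogens = 23.
Molecular formula: C16H23BrClIN2O5

C16H23BrClIN2O5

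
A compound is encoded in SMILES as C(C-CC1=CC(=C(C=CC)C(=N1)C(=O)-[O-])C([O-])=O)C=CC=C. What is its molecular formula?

Heavy atoms from the SMILES: 17 C, 1 N, 4 O.
Implicit hydrogens by atom environment:
  5 × C: 1 H each → 5
  4 × C: 2 H each → 8
  4 × C (aromatic): no H
  2 × C: no H
  2 × O: no H
  2 × O (charge -1): no H
  1 × C: 3 H
  1 × C (aromatic): 1 H
  1 × N (aromatic): no H
  Total hydrogens = 17.
Net charge -2.
Molecular formula: [C17H17NO4]2-

[C17H17NO4]2-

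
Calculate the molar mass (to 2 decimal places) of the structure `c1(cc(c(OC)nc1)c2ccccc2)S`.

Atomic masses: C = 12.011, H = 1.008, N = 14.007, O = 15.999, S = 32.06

217.29

Molecular formula: C12H11NOS.
M = 12×12.011 + 11×1.008 + 1×14.007 + 1×15.999 + 1×32.06 = 217.29 g/mol.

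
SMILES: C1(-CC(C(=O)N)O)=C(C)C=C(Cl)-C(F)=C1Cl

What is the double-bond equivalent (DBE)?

5

Molecular formula from the SMILES: C10H10Cl2FNO2.
DoU = (2C + 2 + N − H − X)/2 = (2·10 + 2 + 1 − 10 − 3)/2 = 10/2 = 5.
(Structurally: 1 ring(s) + 4 π bond(s) = 5.)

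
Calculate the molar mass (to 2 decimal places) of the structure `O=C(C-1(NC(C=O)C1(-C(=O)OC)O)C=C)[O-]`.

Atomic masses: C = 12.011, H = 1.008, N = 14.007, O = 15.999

228.18

Molecular formula: C9H10NO6-.
M = 9×12.011 + 10×1.008 + 1×14.007 + 6×15.999 = 228.18 g/mol.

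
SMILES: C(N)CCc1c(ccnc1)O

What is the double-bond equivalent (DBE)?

Molecular formula from the SMILES: C8H12N2O.
DoU = (2C + 2 + N − H − X)/2 = (2·8 + 2 + 2 − 12 − 0)/2 = 8/2 = 4.
(Structurally: 1 ring(s) + 3 π bond(s) = 4.)

4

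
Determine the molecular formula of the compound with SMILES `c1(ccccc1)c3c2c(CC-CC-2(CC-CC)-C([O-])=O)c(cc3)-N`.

C21H24NO2-

Heavy atoms from the SMILES: 21 C, 1 N, 2 O.
Implicit hydrogens by atom environment:
  7 × C (aromatic): 1 H each → 7
  6 × C: 2 H each → 12
  5 × C (aromatic): no H
  2 × C: no H
  1 × C: 3 H
  1 × N: 2 H
  1 × O: no H
  1 × O (charge -1): no H
  Total hydrogens = 24.
Net charge -1.
Molecular formula: C21H24NO2-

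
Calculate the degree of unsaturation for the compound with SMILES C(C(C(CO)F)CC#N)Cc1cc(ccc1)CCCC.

6

Molecular formula from the SMILES: C17H24FNO.
DoU = (2C + 2 + N − H − X)/2 = (2·17 + 2 + 1 − 24 − 1)/2 = 12/2 = 6.
(Structurally: 1 ring(s) + 5 π bond(s) = 6.)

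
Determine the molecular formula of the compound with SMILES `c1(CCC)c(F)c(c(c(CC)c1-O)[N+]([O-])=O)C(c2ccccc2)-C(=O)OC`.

Heavy atoms from the SMILES: 20 C, 1 F, 1 N, 5 O.
Implicit hydrogens by atom environment:
  7 × C (aromatic): no H
  5 × C (aromatic): 1 H each → 5
  3 × C: 3 H each → 9
  3 × C: 2 H each → 6
  3 × O: no H
  1 × C: 1 H
  1 × C: no H
  1 × F: no H
  1 × N (charge +1): no H
  1 × O: 1 H
  1 × O (charge -1): no H
  Total hydrogens = 22.
Molecular formula: C20H22FNO5

C20H22FNO5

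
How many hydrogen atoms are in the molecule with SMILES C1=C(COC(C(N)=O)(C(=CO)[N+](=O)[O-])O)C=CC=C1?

Hydrogens are implicit in SMILES; fill each atom to its normal valence:
  5 × C (aromatic): 1 H each → 5
  3 × C: no H
  3 × O: no H
  2 × O: 1 H each → 2
  1 × C: 2 H
  1 × C: 1 H
  1 × C (aromatic): no H
  1 × N: 2 H
  1 × N (charge +1): no H
  1 × O (charge -1): no H
  Total hydrogens = 12.

12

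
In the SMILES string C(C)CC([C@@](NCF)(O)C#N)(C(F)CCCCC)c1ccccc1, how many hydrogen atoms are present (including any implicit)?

28

Hydrogens are implicit in SMILES; fill each atom to its normal valence:
  7 × C: 2 H each → 14
  5 × C (aromatic): 1 H each → 5
  3 × C: no H
  2 × C: 3 H each → 6
  2 × F: no H
  1 × C: 1 H
  1 × C (aromatic): no H
  1 × N: 1 H
  1 × N: no H
  1 × O: 1 H
  Total hydrogens = 28.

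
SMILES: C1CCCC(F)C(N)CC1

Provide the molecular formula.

C8H16FN

Heavy atoms from the SMILES: 8 C, 1 F, 1 N.
Implicit hydrogens by atom environment:
  6 × C: 2 H each → 12
  2 × C: 1 H each → 2
  1 × F: no H
  1 × N: 2 H
  Total hydrogens = 16.
Molecular formula: C8H16FN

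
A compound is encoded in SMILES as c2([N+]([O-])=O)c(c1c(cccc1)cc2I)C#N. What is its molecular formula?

Heavy atoms from the SMILES: 11 C, 1 I, 2 N, 2 O.
Implicit hydrogens by atom environment:
  5 × C (aromatic): 1 H each → 5
  5 × C (aromatic): no H
  1 × C: no H
  1 × I: no H
  1 × N: no H
  1 × N (charge +1): no H
  1 × O: no H
  1 × O (charge -1): no H
  Total hydrogens = 5.
Molecular formula: C11H5IN2O2

C11H5IN2O2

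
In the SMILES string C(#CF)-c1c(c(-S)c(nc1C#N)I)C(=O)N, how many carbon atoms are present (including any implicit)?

The symbol for carbon appears 9 times in the SMILES. Lowercase c denotes aromatic carbon and counts toward C.

9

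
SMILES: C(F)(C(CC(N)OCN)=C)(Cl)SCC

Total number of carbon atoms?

8

The symbol for carbon appears 8 times in the SMILES. (Cl is a single chlorine, not C + l.)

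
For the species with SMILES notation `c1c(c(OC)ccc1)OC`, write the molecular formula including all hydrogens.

C8H10O2

Heavy atoms from the SMILES: 8 C, 2 O.
Implicit hydrogens by atom environment:
  4 × C (aromatic): 1 H each → 4
  2 × C: 3 H each → 6
  2 × C (aromatic): no H
  2 × O: no H
  Total hydrogens = 10.
Molecular formula: C8H10O2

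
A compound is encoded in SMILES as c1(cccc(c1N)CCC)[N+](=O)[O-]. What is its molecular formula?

Heavy atoms from the SMILES: 9 C, 2 N, 2 O.
Implicit hydrogens by atom environment:
  3 × C (aromatic): 1 H each → 3
  3 × C (aromatic): no H
  2 × C: 2 H each → 4
  1 × C: 3 H
  1 × N: 2 H
  1 × N (charge +1): no H
  1 × O: no H
  1 × O (charge -1): no H
  Total hydrogens = 12.
Molecular formula: C9H12N2O2

C9H12N2O2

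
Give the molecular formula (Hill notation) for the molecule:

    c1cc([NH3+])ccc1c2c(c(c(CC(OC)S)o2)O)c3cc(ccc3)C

Heavy atoms from the SMILES: 20 C, 1 N, 3 O, 1 S.
Implicit hydrogens by atom environment:
  8 × C (aromatic): 1 H each → 8
  8 × C (aromatic): no H
  2 × C: 3 H each → 6
  1 × C: 2 H
  1 × C: 1 H
  1 × N (charge +1): 3 H
  1 × O: 1 H
  1 × O (aromatic): no H
  1 × O: no H
  1 × S: 1 H
  Total hydrogens = 22.
Net charge +1.
Molecular formula: C20H22NO3S+

C20H22NO3S+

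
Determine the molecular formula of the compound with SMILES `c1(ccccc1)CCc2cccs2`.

C12H12S

Heavy atoms from the SMILES: 12 C, 1 S.
Implicit hydrogens by atom environment:
  8 × C (aromatic): 1 H each → 8
  2 × C: 2 H each → 4
  2 × C (aromatic): no H
  1 × S (aromatic): no H
  Total hydrogens = 12.
Molecular formula: C12H12S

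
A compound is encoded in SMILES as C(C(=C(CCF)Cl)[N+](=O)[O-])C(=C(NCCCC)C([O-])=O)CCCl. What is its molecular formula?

Heavy atoms from the SMILES: 14 C, 2 Cl, 1 F, 2 N, 4 O.
Implicit hydrogens by atom environment:
  8 × C: 2 H each → 16
  5 × C: no H
  2 × Cl: no H
  2 × O: no H
  2 × O (charge -1): no H
  1 × C: 3 H
  1 × F: no H
  1 × N: 1 H
  1 × N (charge +1): no H
  Total hydrogens = 20.
Net charge -1.
Molecular formula: C14H20Cl2FN2O4-

C14H20Cl2FN2O4-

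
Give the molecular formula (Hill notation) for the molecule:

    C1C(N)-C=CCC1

C6H11N

Heavy atoms from the SMILES: 6 C, 1 N.
Implicit hydrogens by atom environment:
  3 × C: 2 H each → 6
  3 × C: 1 H each → 3
  1 × N: 2 H
  Total hydrogens = 11.
Molecular formula: C6H11N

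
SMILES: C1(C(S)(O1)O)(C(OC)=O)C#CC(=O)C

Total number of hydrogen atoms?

Hydrogens are implicit in SMILES; fill each atom to its normal valence:
  6 × C: no H
  4 × O: no H
  2 × C: 3 H each → 6
  1 × O: 1 H
  1 × S: 1 H
  Total hydrogens = 8.

8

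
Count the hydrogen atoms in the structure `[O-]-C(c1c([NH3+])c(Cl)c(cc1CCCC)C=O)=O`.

Hydrogens are implicit in SMILES; fill each atom to its normal valence:
  5 × C (aromatic): no H
  3 × C: 2 H each → 6
  2 × O: no H
  1 × C: 3 H
  1 × C (aromatic): 1 H
  1 × C: 1 H
  1 × C: no H
  1 × Cl: no H
  1 × N (charge +1): 3 H
  1 × O (charge -1): no H
  Total hydrogens = 14.

14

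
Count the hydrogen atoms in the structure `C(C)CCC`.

Hydrogens are implicit in SMILES; fill each atom to its normal valence:
  3 × C: 2 H each → 6
  2 × C: 3 H each → 6
  Total hydrogens = 12.

12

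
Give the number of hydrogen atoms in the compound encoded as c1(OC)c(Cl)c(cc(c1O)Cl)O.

Hydrogens are implicit in SMILES; fill each atom to its normal valence:
  5 × C (aromatic): no H
  2 × Cl: no H
  2 × O: 1 H each → 2
  1 × C: 3 H
  1 × C (aromatic): 1 H
  1 × O: no H
  Total hydrogens = 6.

6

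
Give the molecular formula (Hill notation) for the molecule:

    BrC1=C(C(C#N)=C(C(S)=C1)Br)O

C7H3Br2NOS

Heavy atoms from the SMILES: 2 Br, 7 C, 1 N, 1 O, 1 S.
Implicit hydrogens by atom environment:
  5 × C (aromatic): no H
  2 × Br: no H
  1 × C (aromatic): 1 H
  1 × C: no H
  1 × N: no H
  1 × O: 1 H
  1 × S: 1 H
  Total hydrogens = 3.
Molecular formula: C7H3Br2NOS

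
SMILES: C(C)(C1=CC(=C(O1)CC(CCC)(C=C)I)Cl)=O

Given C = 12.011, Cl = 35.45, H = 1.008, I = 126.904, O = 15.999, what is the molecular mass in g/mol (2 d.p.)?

Molecular formula: C13H16ClIO2.
M = 13×12.011 + 1×35.45 + 16×1.008 + 1×126.904 + 2×15.999 = 366.62 g/mol.

366.62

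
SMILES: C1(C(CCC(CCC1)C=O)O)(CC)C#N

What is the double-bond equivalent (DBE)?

Molecular formula from the SMILES: C12H19NO2.
DoU = (2C + 2 + N − H − X)/2 = (2·12 + 2 + 1 − 19 − 0)/2 = 8/2 = 4.
(Structurally: 1 ring(s) + 3 π bond(s) = 4.)

4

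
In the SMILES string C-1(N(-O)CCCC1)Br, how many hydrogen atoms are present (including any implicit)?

10

Hydrogens are implicit in SMILES; fill each atom to its normal valence:
  4 × C: 2 H each → 8
  1 × Br: no H
  1 × C: 1 H
  1 × N: no H
  1 × O: 1 H
  Total hydrogens = 10.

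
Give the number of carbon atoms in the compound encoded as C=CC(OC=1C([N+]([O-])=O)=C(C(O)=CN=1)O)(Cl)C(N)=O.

The symbol for carbon appears 9 times in the SMILES. (Cl is a single chlorine, not C + l.)

9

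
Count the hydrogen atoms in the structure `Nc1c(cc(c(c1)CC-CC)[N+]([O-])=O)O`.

Hydrogens are implicit in SMILES; fill each atom to its normal valence:
  4 × C (aromatic): no H
  3 × C: 2 H each → 6
  2 × C (aromatic): 1 H each → 2
  1 × C: 3 H
  1 × N: 2 H
  1 × N (charge +1): no H
  1 × O: 1 H
  1 × O: no H
  1 × O (charge -1): no H
  Total hydrogens = 14.

14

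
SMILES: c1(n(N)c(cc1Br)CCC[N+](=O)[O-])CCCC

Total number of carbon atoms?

The symbol for carbon appears 11 times in the SMILES. Lowercase c denotes aromatic carbon and counts toward C.

11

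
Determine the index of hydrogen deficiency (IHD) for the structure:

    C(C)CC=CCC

1

Molecular formula from the SMILES: C7H14.
DoU = (2C + 2 + N − H − X)/2 = (2·7 + 2 + 0 − 14 − 0)/2 = 2/2 = 1.
(Structurally: 0 ring(s) + 1 π bond(s) = 1.)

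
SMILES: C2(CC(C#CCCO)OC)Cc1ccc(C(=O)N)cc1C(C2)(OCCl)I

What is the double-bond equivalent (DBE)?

Molecular formula from the SMILES: C19H23ClINO4.
DoU = (2C + 2 + N − H − X)/2 = (2·19 + 2 + 1 − 23 − 2)/2 = 16/2 = 8.
(Structurally: 2 ring(s) + 6 π bond(s) = 8.)

8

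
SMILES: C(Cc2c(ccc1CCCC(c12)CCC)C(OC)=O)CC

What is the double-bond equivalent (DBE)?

6

Molecular formula from the SMILES: C19H28O2.
DoU = (2C + 2 + N − H − X)/2 = (2·19 + 2 + 0 − 28 − 0)/2 = 12/2 = 6.
(Structurally: 2 ring(s) + 4 π bond(s) = 6.)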